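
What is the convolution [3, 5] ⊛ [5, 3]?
y[0] = 3×5 = 15; y[1] = 3×3 + 5×5 = 34; y[2] = 5×3 = 15

[15, 34, 15]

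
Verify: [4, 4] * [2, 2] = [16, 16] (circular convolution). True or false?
Recompute circular convolution of [4, 4] and [2, 2]: y[0] = 4×2 + 4×2 = 16; y[1] = 4×2 + 4×2 = 16 → [16, 16]. Given [16, 16] matches, so answer: Yes

Yes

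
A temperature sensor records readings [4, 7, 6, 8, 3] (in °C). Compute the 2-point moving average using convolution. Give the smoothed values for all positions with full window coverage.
2-point moving average kernel = [1, 1]. Apply in 'valid' mode (full window coverage): avg[0] = (4 + 7) / 2 = 5.5; avg[1] = (7 + 6) / 2 = 6.5; avg[2] = (6 + 8) / 2 = 7.0; avg[3] = (8 + 3) / 2 = 5.5. Smoothed values: [5.5, 6.5, 7.0, 5.5]

[5.5, 6.5, 7.0, 5.5]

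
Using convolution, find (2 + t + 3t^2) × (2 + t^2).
Ascending coefficients: a = [2, 1, 3], b = [2, 0, 1]. c[0] = 2×2 = 4; c[1] = 2×0 + 1×2 = 2; c[2] = 2×1 + 1×0 + 3×2 = 8; c[3] = 1×1 + 3×0 = 1; c[4] = 3×1 = 3. Result coefficients: [4, 2, 8, 1, 3] → 4 + 2t + 8t^2 + t^3 + 3t^4

4 + 2t + 8t^2 + t^3 + 3t^4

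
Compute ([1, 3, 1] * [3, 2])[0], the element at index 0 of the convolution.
Use y[k] = Σ_i a[i]·b[k-i] at k=0. y[0] = 1×3 = 3

3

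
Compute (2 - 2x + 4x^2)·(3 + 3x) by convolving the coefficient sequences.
Ascending coefficients: a = [2, -2, 4], b = [3, 3]. c[0] = 2×3 = 6; c[1] = 2×3 + -2×3 = 0; c[2] = -2×3 + 4×3 = 6; c[3] = 4×3 = 12. Result coefficients: [6, 0, 6, 12] → 6 + 6x^2 + 12x^3

6 + 6x^2 + 12x^3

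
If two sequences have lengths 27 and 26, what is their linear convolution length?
Linear/full convolution length: m + n - 1 = 27 + 26 - 1 = 52

52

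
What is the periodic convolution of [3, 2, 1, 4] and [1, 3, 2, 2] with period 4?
Use y[k] = Σ_j x[j]·h[(k-j) mod 4]. y[0] = 3×1 + 2×2 + 1×2 + 4×3 = 21; y[1] = 3×3 + 2×1 + 1×2 + 4×2 = 21; y[2] = 3×2 + 2×3 + 1×1 + 4×2 = 21; y[3] = 3×2 + 2×2 + 1×3 + 4×1 = 17. Result: [21, 21, 21, 17]

[21, 21, 21, 17]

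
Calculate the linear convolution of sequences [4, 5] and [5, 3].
y[0] = 4×5 = 20; y[1] = 4×3 + 5×5 = 37; y[2] = 5×3 = 15

[20, 37, 15]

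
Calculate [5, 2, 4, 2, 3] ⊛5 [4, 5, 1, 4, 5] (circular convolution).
Use y[k] = Σ_j u[j]·v[(k-j) mod 5]. y[0] = 5×4 + 2×5 + 4×4 + 2×1 + 3×5 = 63; y[1] = 5×5 + 2×4 + 4×5 + 2×4 + 3×1 = 64; y[2] = 5×1 + 2×5 + 4×4 + 2×5 + 3×4 = 53; y[3] = 5×4 + 2×1 + 4×5 + 2×4 + 3×5 = 65; y[4] = 5×5 + 2×4 + 4×1 + 2×5 + 3×4 = 59. Result: [63, 64, 53, 65, 59]

[63, 64, 53, 65, 59]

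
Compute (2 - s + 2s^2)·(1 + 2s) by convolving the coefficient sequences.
Ascending coefficients: a = [2, -1, 2], b = [1, 2]. c[0] = 2×1 = 2; c[1] = 2×2 + -1×1 = 3; c[2] = -1×2 + 2×1 = 0; c[3] = 2×2 = 4. Result coefficients: [2, 3, 0, 4] → 2 + 3s + 4s^3

2 + 3s + 4s^3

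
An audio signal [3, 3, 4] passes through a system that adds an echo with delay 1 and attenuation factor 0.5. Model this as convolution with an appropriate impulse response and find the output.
Direct-path + delayed-attenuated-path model → impulse response h = [1, 0.5] (1 at lag 0, 0.5 at lag 1). Output y[n] = x[n] + 0.5·x[n - 1] (with x[n] = 0 outside 0..2): y[0] = 3 + 0.5×0 = 3; y[1] = 3 + 0.5×3 = 4.5; y[2] = 4 + 0.5×3 = 5.5; y[3] = 0 + 0.5×4 = 2.0. So y = [3, 4.5, 5.5, 2.0]

[3, 4.5, 5.5, 2.0]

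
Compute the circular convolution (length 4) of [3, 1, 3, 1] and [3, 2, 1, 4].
Use y[k] = Σ_j u[j]·v[(k-j) mod 4]. y[0] = 3×3 + 1×4 + 3×1 + 1×2 = 18; y[1] = 3×2 + 1×3 + 3×4 + 1×1 = 22; y[2] = 3×1 + 1×2 + 3×3 + 1×4 = 18; y[3] = 3×4 + 1×1 + 3×2 + 1×3 = 22. Result: [18, 22, 18, 22]

[18, 22, 18, 22]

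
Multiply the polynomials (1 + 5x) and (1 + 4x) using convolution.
Ascending coefficients: a = [1, 5], b = [1, 4]. c[0] = 1×1 = 1; c[1] = 1×4 + 5×1 = 9; c[2] = 5×4 = 20. Result coefficients: [1, 9, 20] → 1 + 9x + 20x^2

1 + 9x + 20x^2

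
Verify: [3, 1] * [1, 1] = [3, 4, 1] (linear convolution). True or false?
Recompute linear convolution of [3, 1] and [1, 1]: y[0] = 3×1 = 3; y[1] = 3×1 + 1×1 = 4; y[2] = 1×1 = 1 → [3, 4, 1]. Given [3, 4, 1] matches, so answer: Yes

Yes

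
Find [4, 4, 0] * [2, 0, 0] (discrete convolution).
y[0] = 4×2 = 8; y[1] = 4×0 + 4×2 = 8; y[2] = 4×0 + 4×0 + 0×2 = 0; y[3] = 4×0 + 0×0 = 0; y[4] = 0×0 = 0

[8, 8, 0, 0, 0]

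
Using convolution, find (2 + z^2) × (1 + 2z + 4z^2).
Ascending coefficients: a = [2, 0, 1], b = [1, 2, 4]. c[0] = 2×1 = 2; c[1] = 2×2 + 0×1 = 4; c[2] = 2×4 + 0×2 + 1×1 = 9; c[3] = 0×4 + 1×2 = 2; c[4] = 1×4 = 4. Result coefficients: [2, 4, 9, 2, 4] → 2 + 4z + 9z^2 + 2z^3 + 4z^4

2 + 4z + 9z^2 + 2z^3 + 4z^4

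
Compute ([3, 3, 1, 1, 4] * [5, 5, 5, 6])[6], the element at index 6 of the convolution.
Use y[k] = Σ_i a[i]·b[k-i] at k=6. y[6] = 1×6 + 4×5 = 26

26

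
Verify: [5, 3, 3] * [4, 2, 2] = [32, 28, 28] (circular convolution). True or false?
Recompute circular convolution of [5, 3, 3] and [4, 2, 2]: y[0] = 5×4 + 3×2 + 3×2 = 32; y[1] = 5×2 + 3×4 + 3×2 = 28; y[2] = 5×2 + 3×2 + 3×4 = 28 → [32, 28, 28]. Given [32, 28, 28] matches, so answer: Yes

Yes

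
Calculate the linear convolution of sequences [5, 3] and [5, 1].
y[0] = 5×5 = 25; y[1] = 5×1 + 3×5 = 20; y[2] = 3×1 = 3

[25, 20, 3]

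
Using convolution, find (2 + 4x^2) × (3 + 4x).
Ascending coefficients: a = [2, 0, 4], b = [3, 4]. c[0] = 2×3 = 6; c[1] = 2×4 + 0×3 = 8; c[2] = 0×4 + 4×3 = 12; c[3] = 4×4 = 16. Result coefficients: [6, 8, 12, 16] → 6 + 8x + 12x^2 + 16x^3

6 + 8x + 12x^2 + 16x^3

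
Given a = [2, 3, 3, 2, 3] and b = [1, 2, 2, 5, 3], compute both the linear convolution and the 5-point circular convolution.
Linear: y_lin[0] = 2×1 = 2; y_lin[1] = 2×2 + 3×1 = 7; y_lin[2] = 2×2 + 3×2 + 3×1 = 13; y_lin[3] = 2×5 + 3×2 + 3×2 + 2×1 = 24; y_lin[4] = 2×3 + 3×5 + 3×2 + 2×2 + 3×1 = 34; y_lin[5] = 3×3 + 3×5 + 2×2 + 3×2 = 34; y_lin[6] = 3×3 + 2×5 + 3×2 = 25; y_lin[7] = 2×3 + 3×5 = 21; y_lin[8] = 3×3 = 9 → [2, 7, 13, 24, 34, 34, 25, 21, 9]. Circular (length 5): y[0] = 2×1 + 3×3 + 3×5 + 2×2 + 3×2 = 36; y[1] = 2×2 + 3×1 + 3×3 + 2×5 + 3×2 = 32; y[2] = 2×2 + 3×2 + 3×1 + 2×3 + 3×5 = 34; y[3] = 2×5 + 3×2 + 3×2 + 2×1 + 3×3 = 33; y[4] = 2×3 + 3×5 + 3×2 + 2×2 + 3×1 = 34 → [36, 32, 34, 33, 34]

Linear: [2, 7, 13, 24, 34, 34, 25, 21, 9], Circular: [36, 32, 34, 33, 34]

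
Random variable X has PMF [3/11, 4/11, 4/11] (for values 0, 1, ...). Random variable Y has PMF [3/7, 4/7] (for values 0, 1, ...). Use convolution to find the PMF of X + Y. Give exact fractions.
P(X+Y=k) = Σ_i P(X=i)·P(Y=k-i) — a convolution of [3/11, 4/11, 4/11] and [3/7, 4/7]. P(X+Y=0) = (3/11)×(3/7) = 9/77; P(X+Y=1) = (3/11)×(4/7) + (4/11)×(3/7) = 12/77 + 12/77 = 24/77; P(X+Y=2) = (4/11)×(4/7) + (4/11)×(3/7) = 16/77 + 12/77 = 4/11; P(X+Y=3) = (4/11)×(4/7) = 16/77. PMF: [9/77, 24/77, 4/11, 16/77] (sums to 1 ✓)

[9/77, 24/77, 4/11, 16/77]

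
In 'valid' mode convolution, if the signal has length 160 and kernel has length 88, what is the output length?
'Valid' mode counts only positions where the kernel fully overlaps the signal: m - n + 1 = 160 - 88 + 1 = 73

73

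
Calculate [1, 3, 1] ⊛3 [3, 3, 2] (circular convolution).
Use y[k] = Σ_j f[j]·g[(k-j) mod 3]. y[0] = 1×3 + 3×2 + 1×3 = 12; y[1] = 1×3 + 3×3 + 1×2 = 14; y[2] = 1×2 + 3×3 + 1×3 = 14. Result: [12, 14, 14]

[12, 14, 14]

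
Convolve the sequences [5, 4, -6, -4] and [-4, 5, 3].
y[0] = 5×-4 = -20; y[1] = 5×5 + 4×-4 = 9; y[2] = 5×3 + 4×5 + -6×-4 = 59; y[3] = 4×3 + -6×5 + -4×-4 = -2; y[4] = -6×3 + -4×5 = -38; y[5] = -4×3 = -12

[-20, 9, 59, -2, -38, -12]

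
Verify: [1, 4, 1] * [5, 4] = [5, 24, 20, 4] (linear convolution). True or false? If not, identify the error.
Recompute linear convolution of [1, 4, 1] and [5, 4]: y[0] = 1×5 = 5; y[1] = 1×4 + 4×5 = 24; y[2] = 4×4 + 1×5 = 21; y[3] = 1×4 = 4 → [5, 24, 21, 4]. Compare to given [5, 24, 20, 4]: they differ at index 2: given 20, correct 21, so answer: No

No. Error at index 2: given 20, correct 21.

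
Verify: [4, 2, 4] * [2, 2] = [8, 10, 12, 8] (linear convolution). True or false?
Recompute linear convolution of [4, 2, 4] and [2, 2]: y[0] = 4×2 = 8; y[1] = 4×2 + 2×2 = 12; y[2] = 2×2 + 4×2 = 12; y[3] = 4×2 = 8 → [8, 12, 12, 8]. Compare to given [8, 10, 12, 8]: they differ at index 1: given 10, correct 12, so answer: No

No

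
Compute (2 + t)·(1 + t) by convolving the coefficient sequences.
Ascending coefficients: a = [2, 1], b = [1, 1]. c[0] = 2×1 = 2; c[1] = 2×1 + 1×1 = 3; c[2] = 1×1 = 1. Result coefficients: [2, 3, 1] → 2 + 3t + t^2

2 + 3t + t^2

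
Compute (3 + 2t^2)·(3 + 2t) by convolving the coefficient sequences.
Ascending coefficients: a = [3, 0, 2], b = [3, 2]. c[0] = 3×3 = 9; c[1] = 3×2 + 0×3 = 6; c[2] = 0×2 + 2×3 = 6; c[3] = 2×2 = 4. Result coefficients: [9, 6, 6, 4] → 9 + 6t + 6t^2 + 4t^3

9 + 6t + 6t^2 + 4t^3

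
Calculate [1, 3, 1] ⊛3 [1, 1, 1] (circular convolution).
Use y[k] = Σ_j u[j]·v[(k-j) mod 3]. y[0] = 1×1 + 3×1 + 1×1 = 5; y[1] = 1×1 + 3×1 + 1×1 = 5; y[2] = 1×1 + 3×1 + 1×1 = 5. Result: [5, 5, 5]

[5, 5, 5]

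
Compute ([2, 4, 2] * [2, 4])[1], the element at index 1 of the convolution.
Use y[k] = Σ_i a[i]·b[k-i] at k=1. y[1] = 2×4 + 4×2 = 16

16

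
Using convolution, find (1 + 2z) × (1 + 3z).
Ascending coefficients: a = [1, 2], b = [1, 3]. c[0] = 1×1 = 1; c[1] = 1×3 + 2×1 = 5; c[2] = 2×3 = 6. Result coefficients: [1, 5, 6] → 1 + 5z + 6z^2

1 + 5z + 6z^2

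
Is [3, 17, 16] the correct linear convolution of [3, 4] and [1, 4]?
Recompute linear convolution of [3, 4] and [1, 4]: y[0] = 3×1 = 3; y[1] = 3×4 + 4×1 = 16; y[2] = 4×4 = 16 → [3, 16, 16]. Compare to given [3, 17, 16]: they differ at index 1: given 17, correct 16, so answer: No

No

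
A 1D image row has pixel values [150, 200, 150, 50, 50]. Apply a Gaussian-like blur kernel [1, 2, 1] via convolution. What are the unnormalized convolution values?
Convolve image row [150, 200, 150, 50, 50] with kernel [1, 2, 1]: y[0] = 150×1 = 150; y[1] = 150×2 + 200×1 = 500; y[2] = 150×1 + 200×2 + 150×1 = 700; y[3] = 200×1 + 150×2 + 50×1 = 550; y[4] = 150×1 + 50×2 + 50×1 = 300; y[5] = 50×1 + 50×2 = 150; y[6] = 50×1 = 50 → [150, 500, 700, 550, 300, 150, 50]. Normalization factor = sum(kernel) = 4.

[150, 500, 700, 550, 300, 150, 50]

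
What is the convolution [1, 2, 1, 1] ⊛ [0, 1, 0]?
y[0] = 1×0 = 0; y[1] = 1×1 + 2×0 = 1; y[2] = 1×0 + 2×1 + 1×0 = 2; y[3] = 2×0 + 1×1 + 1×0 = 1; y[4] = 1×0 + 1×1 = 1; y[5] = 1×0 = 0

[0, 1, 2, 1, 1, 0]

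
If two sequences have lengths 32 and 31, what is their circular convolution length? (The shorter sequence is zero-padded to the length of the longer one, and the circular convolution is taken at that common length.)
Circular convolution (zero-padding the shorter input) has length max(m, n) = max(32, 31) = 32

32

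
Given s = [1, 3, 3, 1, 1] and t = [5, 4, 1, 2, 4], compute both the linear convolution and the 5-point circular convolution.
Linear: y_lin[0] = 1×5 = 5; y_lin[1] = 1×4 + 3×5 = 19; y_lin[2] = 1×1 + 3×4 + 3×5 = 28; y_lin[3] = 1×2 + 3×1 + 3×4 + 1×5 = 22; y_lin[4] = 1×4 + 3×2 + 3×1 + 1×4 + 1×5 = 22; y_lin[5] = 3×4 + 3×2 + 1×1 + 1×4 = 23; y_lin[6] = 3×4 + 1×2 + 1×1 = 15; y_lin[7] = 1×4 + 1×2 = 6; y_lin[8] = 1×4 = 4 → [5, 19, 28, 22, 22, 23, 15, 6, 4]. Circular (length 5): y[0] = 1×5 + 3×4 + 3×2 + 1×1 + 1×4 = 28; y[1] = 1×4 + 3×5 + 3×4 + 1×2 + 1×1 = 34; y[2] = 1×1 + 3×4 + 3×5 + 1×4 + 1×2 = 34; y[3] = 1×2 + 3×1 + 3×4 + 1×5 + 1×4 = 26; y[4] = 1×4 + 3×2 + 3×1 + 1×4 + 1×5 = 22 → [28, 34, 34, 26, 22]

Linear: [5, 19, 28, 22, 22, 23, 15, 6, 4], Circular: [28, 34, 34, 26, 22]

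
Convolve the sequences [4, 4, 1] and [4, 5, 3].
y[0] = 4×4 = 16; y[1] = 4×5 + 4×4 = 36; y[2] = 4×3 + 4×5 + 1×4 = 36; y[3] = 4×3 + 1×5 = 17; y[4] = 1×3 = 3

[16, 36, 36, 17, 3]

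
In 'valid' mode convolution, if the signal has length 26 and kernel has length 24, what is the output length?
'Valid' mode counts only positions where the kernel fully overlaps the signal: m - n + 1 = 26 - 24 + 1 = 3

3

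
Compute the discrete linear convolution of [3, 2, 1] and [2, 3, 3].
y[0] = 3×2 = 6; y[1] = 3×3 + 2×2 = 13; y[2] = 3×3 + 2×3 + 1×2 = 17; y[3] = 2×3 + 1×3 = 9; y[4] = 1×3 = 3

[6, 13, 17, 9, 3]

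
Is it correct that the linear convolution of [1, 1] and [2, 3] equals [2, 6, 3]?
Recompute linear convolution of [1, 1] and [2, 3]: y[0] = 1×2 = 2; y[1] = 1×3 + 1×2 = 5; y[2] = 1×3 = 3 → [2, 5, 3]. Compare to given [2, 6, 3]: they differ at index 1: given 6, correct 5, so answer: No

No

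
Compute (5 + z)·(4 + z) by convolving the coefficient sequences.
Ascending coefficients: a = [5, 1], b = [4, 1]. c[0] = 5×4 = 20; c[1] = 5×1 + 1×4 = 9; c[2] = 1×1 = 1. Result coefficients: [20, 9, 1] → 20 + 9z + z^2

20 + 9z + z^2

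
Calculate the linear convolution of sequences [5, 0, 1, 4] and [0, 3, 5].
y[0] = 5×0 = 0; y[1] = 5×3 + 0×0 = 15; y[2] = 5×5 + 0×3 + 1×0 = 25; y[3] = 0×5 + 1×3 + 4×0 = 3; y[4] = 1×5 + 4×3 = 17; y[5] = 4×5 = 20

[0, 15, 25, 3, 17, 20]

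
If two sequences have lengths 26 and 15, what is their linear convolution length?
Linear/full convolution length: m + n - 1 = 26 + 15 - 1 = 40

40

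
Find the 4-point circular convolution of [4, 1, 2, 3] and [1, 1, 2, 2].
Use y[k] = Σ_j a[j]·b[(k-j) mod 4]. y[0] = 4×1 + 1×2 + 2×2 + 3×1 = 13; y[1] = 4×1 + 1×1 + 2×2 + 3×2 = 15; y[2] = 4×2 + 1×1 + 2×1 + 3×2 = 17; y[3] = 4×2 + 1×2 + 2×1 + 3×1 = 15. Result: [13, 15, 17, 15]

[13, 15, 17, 15]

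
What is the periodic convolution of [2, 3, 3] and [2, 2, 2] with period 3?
Use y[k] = Σ_j f[j]·g[(k-j) mod 3]. y[0] = 2×2 + 3×2 + 3×2 = 16; y[1] = 2×2 + 3×2 + 3×2 = 16; y[2] = 2×2 + 3×2 + 3×2 = 16. Result: [16, 16, 16]

[16, 16, 16]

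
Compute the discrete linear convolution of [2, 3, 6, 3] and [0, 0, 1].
y[0] = 2×0 = 0; y[1] = 2×0 + 3×0 = 0; y[2] = 2×1 + 3×0 + 6×0 = 2; y[3] = 3×1 + 6×0 + 3×0 = 3; y[4] = 6×1 + 3×0 = 6; y[5] = 3×1 = 3

[0, 0, 2, 3, 6, 3]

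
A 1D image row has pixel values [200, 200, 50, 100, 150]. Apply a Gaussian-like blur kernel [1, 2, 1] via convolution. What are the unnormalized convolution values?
Convolve image row [200, 200, 50, 100, 150] with kernel [1, 2, 1]: y[0] = 200×1 = 200; y[1] = 200×2 + 200×1 = 600; y[2] = 200×1 + 200×2 + 50×1 = 650; y[3] = 200×1 + 50×2 + 100×1 = 400; y[4] = 50×1 + 100×2 + 150×1 = 400; y[5] = 100×1 + 150×2 = 400; y[6] = 150×1 = 150 → [200, 600, 650, 400, 400, 400, 150]. Normalization factor = sum(kernel) = 4.

[200, 600, 650, 400, 400, 400, 150]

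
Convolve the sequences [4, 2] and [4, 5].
y[0] = 4×4 = 16; y[1] = 4×5 + 2×4 = 28; y[2] = 2×5 = 10

[16, 28, 10]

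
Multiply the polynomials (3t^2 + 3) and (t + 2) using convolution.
Ascending coefficients: a = [3, 0, 3], b = [2, 1]. c[0] = 3×2 = 6; c[1] = 3×1 + 0×2 = 3; c[2] = 0×1 + 3×2 = 6; c[3] = 3×1 = 3. Result coefficients: [6, 3, 6, 3] → 3t^3 + 6t^2 + 3t + 6

3t^3 + 6t^2 + 3t + 6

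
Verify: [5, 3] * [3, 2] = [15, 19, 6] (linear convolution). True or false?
Recompute linear convolution of [5, 3] and [3, 2]: y[0] = 5×3 = 15; y[1] = 5×2 + 3×3 = 19; y[2] = 3×2 = 6 → [15, 19, 6]. Given [15, 19, 6] matches, so answer: Yes

Yes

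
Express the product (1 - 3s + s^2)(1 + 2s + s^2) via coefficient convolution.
Ascending coefficients: a = [1, -3, 1], b = [1, 2, 1]. c[0] = 1×1 = 1; c[1] = 1×2 + -3×1 = -1; c[2] = 1×1 + -3×2 + 1×1 = -4; c[3] = -3×1 + 1×2 = -1; c[4] = 1×1 = 1. Result coefficients: [1, -1, -4, -1, 1] → 1 - s - 4s^2 - s^3 + s^4

1 - s - 4s^2 - s^3 + s^4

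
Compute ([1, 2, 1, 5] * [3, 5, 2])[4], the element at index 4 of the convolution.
Use y[k] = Σ_i a[i]·b[k-i] at k=4. y[4] = 1×2 + 5×5 = 27

27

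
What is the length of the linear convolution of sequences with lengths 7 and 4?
Linear/full convolution length: m + n - 1 = 7 + 4 - 1 = 10

10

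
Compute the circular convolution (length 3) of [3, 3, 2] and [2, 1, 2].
Use y[k] = Σ_j a[j]·b[(k-j) mod 3]. y[0] = 3×2 + 3×2 + 2×1 = 14; y[1] = 3×1 + 3×2 + 2×2 = 13; y[2] = 3×2 + 3×1 + 2×2 = 13. Result: [14, 13, 13]

[14, 13, 13]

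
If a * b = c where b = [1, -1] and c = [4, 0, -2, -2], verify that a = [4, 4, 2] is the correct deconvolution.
Forward-compute [4, 4, 2] * [1, -1]: c[0] = 4×1 = 4; c[1] = 4×-1 + 4×1 = 0; c[2] = 4×-1 + 2×1 = -2; c[3] = 2×-1 = -2 → [4, 0, -2, -2]. Matches given c = [4, 0, -2, -2], so verified.

Verified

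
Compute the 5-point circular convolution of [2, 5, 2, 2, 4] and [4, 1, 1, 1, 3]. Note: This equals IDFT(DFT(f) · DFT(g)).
Either evaluate y[k] = Σ_j f[j]·g[(k-j) mod 5] directly, or use IDFT(DFT(f) · DFT(g)). y[0] = 2×4 + 5×3 + 2×1 + 2×1 + 4×1 = 31; y[1] = 2×1 + 5×4 + 2×3 + 2×1 + 4×1 = 34; y[2] = 2×1 + 5×1 + 2×4 + 2×3 + 4×1 = 25; y[3] = 2×1 + 5×1 + 2×1 + 2×4 + 4×3 = 29; y[4] = 2×3 + 5×1 + 2×1 + 2×1 + 4×4 = 31. Result: [31, 34, 25, 29, 31]

[31, 34, 25, 29, 31]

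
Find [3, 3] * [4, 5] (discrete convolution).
y[0] = 3×4 = 12; y[1] = 3×5 + 3×4 = 27; y[2] = 3×5 = 15

[12, 27, 15]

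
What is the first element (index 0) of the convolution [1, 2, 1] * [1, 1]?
Use y[k] = Σ_i a[i]·b[k-i] at k=0. y[0] = 1×1 = 1

1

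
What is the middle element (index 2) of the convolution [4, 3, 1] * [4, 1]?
Use y[k] = Σ_i a[i]·b[k-i] at k=2. y[2] = 3×1 + 1×4 = 7

7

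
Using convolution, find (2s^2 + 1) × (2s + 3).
Ascending coefficients: a = [1, 0, 2], b = [3, 2]. c[0] = 1×3 = 3; c[1] = 1×2 + 0×3 = 2; c[2] = 0×2 + 2×3 = 6; c[3] = 2×2 = 4. Result coefficients: [3, 2, 6, 4] → 4s^3 + 6s^2 + 2s + 3

4s^3 + 6s^2 + 2s + 3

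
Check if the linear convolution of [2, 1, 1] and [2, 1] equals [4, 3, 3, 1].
Recompute linear convolution of [2, 1, 1] and [2, 1]: y[0] = 2×2 = 4; y[1] = 2×1 + 1×2 = 4; y[2] = 1×1 + 1×2 = 3; y[3] = 1×1 = 1 → [4, 4, 3, 1]. Compare to given [4, 3, 3, 1]: they differ at index 1: given 3, correct 4, so answer: No

No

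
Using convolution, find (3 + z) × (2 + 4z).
Ascending coefficients: a = [3, 1], b = [2, 4]. c[0] = 3×2 = 6; c[1] = 3×4 + 1×2 = 14; c[2] = 1×4 = 4. Result coefficients: [6, 14, 4] → 6 + 14z + 4z^2

6 + 14z + 4z^2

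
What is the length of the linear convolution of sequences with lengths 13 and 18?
Linear/full convolution length: m + n - 1 = 13 + 18 - 1 = 30

30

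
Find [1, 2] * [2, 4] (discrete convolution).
y[0] = 1×2 = 2; y[1] = 1×4 + 2×2 = 8; y[2] = 2×4 = 8

[2, 8, 8]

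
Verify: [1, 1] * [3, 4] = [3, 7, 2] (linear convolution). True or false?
Recompute linear convolution of [1, 1] and [3, 4]: y[0] = 1×3 = 3; y[1] = 1×4 + 1×3 = 7; y[2] = 1×4 = 4 → [3, 7, 4]. Compare to given [3, 7, 2]: they differ at index 2: given 2, correct 4, so answer: No

No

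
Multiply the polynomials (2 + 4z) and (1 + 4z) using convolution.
Ascending coefficients: a = [2, 4], b = [1, 4]. c[0] = 2×1 = 2; c[1] = 2×4 + 4×1 = 12; c[2] = 4×4 = 16. Result coefficients: [2, 12, 16] → 2 + 12z + 16z^2

2 + 12z + 16z^2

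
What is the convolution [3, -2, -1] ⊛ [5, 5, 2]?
y[0] = 3×5 = 15; y[1] = 3×5 + -2×5 = 5; y[2] = 3×2 + -2×5 + -1×5 = -9; y[3] = -2×2 + -1×5 = -9; y[4] = -1×2 = -2

[15, 5, -9, -9, -2]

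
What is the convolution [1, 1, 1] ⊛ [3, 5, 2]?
y[0] = 1×3 = 3; y[1] = 1×5 + 1×3 = 8; y[2] = 1×2 + 1×5 + 1×3 = 10; y[3] = 1×2 + 1×5 = 7; y[4] = 1×2 = 2

[3, 8, 10, 7, 2]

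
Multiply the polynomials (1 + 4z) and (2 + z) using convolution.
Ascending coefficients: a = [1, 4], b = [2, 1]. c[0] = 1×2 = 2; c[1] = 1×1 + 4×2 = 9; c[2] = 4×1 = 4. Result coefficients: [2, 9, 4] → 2 + 9z + 4z^2

2 + 9z + 4z^2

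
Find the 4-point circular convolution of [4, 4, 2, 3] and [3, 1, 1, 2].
Use y[k] = Σ_j x[j]·h[(k-j) mod 4]. y[0] = 4×3 + 4×2 + 2×1 + 3×1 = 25; y[1] = 4×1 + 4×3 + 2×2 + 3×1 = 23; y[2] = 4×1 + 4×1 + 2×3 + 3×2 = 20; y[3] = 4×2 + 4×1 + 2×1 + 3×3 = 23. Result: [25, 23, 20, 23]

[25, 23, 20, 23]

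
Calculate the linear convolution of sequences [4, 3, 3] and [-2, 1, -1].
y[0] = 4×-2 = -8; y[1] = 4×1 + 3×-2 = -2; y[2] = 4×-1 + 3×1 + 3×-2 = -7; y[3] = 3×-1 + 3×1 = 0; y[4] = 3×-1 = -3

[-8, -2, -7, 0, -3]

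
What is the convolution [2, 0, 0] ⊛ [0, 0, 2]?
y[0] = 2×0 = 0; y[1] = 2×0 + 0×0 = 0; y[2] = 2×2 + 0×0 + 0×0 = 4; y[3] = 0×2 + 0×0 = 0; y[4] = 0×2 = 0

[0, 0, 4, 0, 0]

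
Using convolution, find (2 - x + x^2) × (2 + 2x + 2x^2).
Ascending coefficients: a = [2, -1, 1], b = [2, 2, 2]. c[0] = 2×2 = 4; c[1] = 2×2 + -1×2 = 2; c[2] = 2×2 + -1×2 + 1×2 = 4; c[3] = -1×2 + 1×2 = 0; c[4] = 1×2 = 2. Result coefficients: [4, 2, 4, 0, 2] → 4 + 2x + 4x^2 + 2x^4

4 + 2x + 4x^2 + 2x^4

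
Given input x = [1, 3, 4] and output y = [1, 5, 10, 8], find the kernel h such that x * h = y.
Output length 4 = len(x) + len(h) - 1 ⇒ len(h) = 2. Solve h forward using h[k] = (y[k] - Σ_{i≥1} x[i]·h[k-i]) / x[0]: h[0] = y[0] / x[0] = 1 / 1 = 1; h[1] = (y[1] - 3×1) / x[0] = (5 - 3×1) / 1 = 2. So h = [1, 2]. Forward-check [1, 3, 4] * [1, 2]: y[0] = 1×1 = 1; y[1] = 1×2 + 3×1 = 5; y[2] = 3×2 + 4×1 = 10; y[3] = 4×2 = 8 → [1, 5, 10, 8] ✓

[1, 2]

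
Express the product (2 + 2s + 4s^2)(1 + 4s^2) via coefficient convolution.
Ascending coefficients: a = [2, 2, 4], b = [1, 0, 4]. c[0] = 2×1 = 2; c[1] = 2×0 + 2×1 = 2; c[2] = 2×4 + 2×0 + 4×1 = 12; c[3] = 2×4 + 4×0 = 8; c[4] = 4×4 = 16. Result coefficients: [2, 2, 12, 8, 16] → 2 + 2s + 12s^2 + 8s^3 + 16s^4

2 + 2s + 12s^2 + 8s^3 + 16s^4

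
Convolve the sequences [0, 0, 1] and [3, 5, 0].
y[0] = 0×3 = 0; y[1] = 0×5 + 0×3 = 0; y[2] = 0×0 + 0×5 + 1×3 = 3; y[3] = 0×0 + 1×5 = 5; y[4] = 1×0 = 0

[0, 0, 3, 5, 0]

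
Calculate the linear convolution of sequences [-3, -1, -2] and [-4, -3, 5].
y[0] = -3×-4 = 12; y[1] = -3×-3 + -1×-4 = 13; y[2] = -3×5 + -1×-3 + -2×-4 = -4; y[3] = -1×5 + -2×-3 = 1; y[4] = -2×5 = -10

[12, 13, -4, 1, -10]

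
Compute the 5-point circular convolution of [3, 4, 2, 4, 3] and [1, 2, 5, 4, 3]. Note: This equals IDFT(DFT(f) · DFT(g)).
Either evaluate y[k] = Σ_j f[j]·g[(k-j) mod 5] directly, or use IDFT(DFT(f) · DFT(g)). y[0] = 3×1 + 4×3 + 2×4 + 4×5 + 3×2 = 49; y[1] = 3×2 + 4×1 + 2×3 + 4×4 + 3×5 = 47; y[2] = 3×5 + 4×2 + 2×1 + 4×3 + 3×4 = 49; y[3] = 3×4 + 4×5 + 2×2 + 4×1 + 3×3 = 49; y[4] = 3×3 + 4×4 + 2×5 + 4×2 + 3×1 = 46. Result: [49, 47, 49, 49, 46]

[49, 47, 49, 49, 46]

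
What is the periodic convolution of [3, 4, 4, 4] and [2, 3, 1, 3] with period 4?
Use y[k] = Σ_j f[j]·g[(k-j) mod 4]. y[0] = 3×2 + 4×3 + 4×1 + 4×3 = 34; y[1] = 3×3 + 4×2 + 4×3 + 4×1 = 33; y[2] = 3×1 + 4×3 + 4×2 + 4×3 = 35; y[3] = 3×3 + 4×1 + 4×3 + 4×2 = 33. Result: [34, 33, 35, 33]

[34, 33, 35, 33]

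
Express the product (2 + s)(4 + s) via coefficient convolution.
Ascending coefficients: a = [2, 1], b = [4, 1]. c[0] = 2×4 = 8; c[1] = 2×1 + 1×4 = 6; c[2] = 1×1 = 1. Result coefficients: [8, 6, 1] → 8 + 6s + s^2

8 + 6s + s^2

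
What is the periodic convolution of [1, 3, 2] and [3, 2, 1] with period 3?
Use y[k] = Σ_j f[j]·g[(k-j) mod 3]. y[0] = 1×3 + 3×1 + 2×2 = 10; y[1] = 1×2 + 3×3 + 2×1 = 13; y[2] = 1×1 + 3×2 + 2×3 = 13. Result: [10, 13, 13]

[10, 13, 13]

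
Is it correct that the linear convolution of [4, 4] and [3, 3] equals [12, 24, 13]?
Recompute linear convolution of [4, 4] and [3, 3]: y[0] = 4×3 = 12; y[1] = 4×3 + 4×3 = 24; y[2] = 4×3 = 12 → [12, 24, 12]. Compare to given [12, 24, 13]: they differ at index 2: given 13, correct 12, so answer: No

No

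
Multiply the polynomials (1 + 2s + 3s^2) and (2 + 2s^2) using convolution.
Ascending coefficients: a = [1, 2, 3], b = [2, 0, 2]. c[0] = 1×2 = 2; c[1] = 1×0 + 2×2 = 4; c[2] = 1×2 + 2×0 + 3×2 = 8; c[3] = 2×2 + 3×0 = 4; c[4] = 3×2 = 6. Result coefficients: [2, 4, 8, 4, 6] → 2 + 4s + 8s^2 + 4s^3 + 6s^4

2 + 4s + 8s^2 + 4s^3 + 6s^4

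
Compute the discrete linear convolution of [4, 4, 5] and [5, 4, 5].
y[0] = 4×5 = 20; y[1] = 4×4 + 4×5 = 36; y[2] = 4×5 + 4×4 + 5×5 = 61; y[3] = 4×5 + 5×4 = 40; y[4] = 5×5 = 25

[20, 36, 61, 40, 25]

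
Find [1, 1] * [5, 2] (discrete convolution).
y[0] = 1×5 = 5; y[1] = 1×2 + 1×5 = 7; y[2] = 1×2 = 2

[5, 7, 2]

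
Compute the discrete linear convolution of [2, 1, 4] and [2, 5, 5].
y[0] = 2×2 = 4; y[1] = 2×5 + 1×2 = 12; y[2] = 2×5 + 1×5 + 4×2 = 23; y[3] = 1×5 + 4×5 = 25; y[4] = 4×5 = 20

[4, 12, 23, 25, 20]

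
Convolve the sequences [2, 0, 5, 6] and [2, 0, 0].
y[0] = 2×2 = 4; y[1] = 2×0 + 0×2 = 0; y[2] = 2×0 + 0×0 + 5×2 = 10; y[3] = 0×0 + 5×0 + 6×2 = 12; y[4] = 5×0 + 6×0 = 0; y[5] = 6×0 = 0

[4, 0, 10, 12, 0, 0]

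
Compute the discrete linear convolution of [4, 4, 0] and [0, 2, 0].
y[0] = 4×0 = 0; y[1] = 4×2 + 4×0 = 8; y[2] = 4×0 + 4×2 + 0×0 = 8; y[3] = 4×0 + 0×2 = 0; y[4] = 0×0 = 0

[0, 8, 8, 0, 0]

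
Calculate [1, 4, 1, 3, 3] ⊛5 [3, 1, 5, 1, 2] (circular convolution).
Use y[k] = Σ_j f[j]·g[(k-j) mod 5]. y[0] = 1×3 + 4×2 + 1×1 + 3×5 + 3×1 = 30; y[1] = 1×1 + 4×3 + 1×2 + 3×1 + 3×5 = 33; y[2] = 1×5 + 4×1 + 1×3 + 3×2 + 3×1 = 21; y[3] = 1×1 + 4×5 + 1×1 + 3×3 + 3×2 = 37; y[4] = 1×2 + 4×1 + 1×5 + 3×1 + 3×3 = 23. Result: [30, 33, 21, 37, 23]

[30, 33, 21, 37, 23]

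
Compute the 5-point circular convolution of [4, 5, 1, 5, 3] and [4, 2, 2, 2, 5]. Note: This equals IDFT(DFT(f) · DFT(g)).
Either evaluate y[k] = Σ_j f[j]·g[(k-j) mod 5] directly, or use IDFT(DFT(f) · DFT(g)). y[0] = 4×4 + 5×5 + 1×2 + 5×2 + 3×2 = 59; y[1] = 4×2 + 5×4 + 1×5 + 5×2 + 3×2 = 49; y[2] = 4×2 + 5×2 + 1×4 + 5×5 + 3×2 = 53; y[3] = 4×2 + 5×2 + 1×2 + 5×4 + 3×5 = 55; y[4] = 4×5 + 5×2 + 1×2 + 5×2 + 3×4 = 54. Result: [59, 49, 53, 55, 54]

[59, 49, 53, 55, 54]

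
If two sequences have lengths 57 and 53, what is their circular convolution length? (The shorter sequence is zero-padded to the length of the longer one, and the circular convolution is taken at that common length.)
Circular convolution (zero-padding the shorter input) has length max(m, n) = max(57, 53) = 57

57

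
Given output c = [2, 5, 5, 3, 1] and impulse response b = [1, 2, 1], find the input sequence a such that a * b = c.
Deconvolve c=[2, 5, 5, 3, 1] by b=[1, 2, 1]. Since b[0]=1, solve forward: a[0] = c[0] / 1 = 2; a[1] = (c[1] - 2×2) / 1 = 1; a[2] = (c[2] - 1×2 - 2×1) / 1 = 1. So a = [2, 1, 1]. Check by forward convolution: c[0] = 2×1 = 2; c[1] = 2×2 + 1×1 = 5; c[2] = 2×1 + 1×2 + 1×1 = 5; c[3] = 1×1 + 1×2 = 3; c[4] = 1×1 = 1

[2, 1, 1]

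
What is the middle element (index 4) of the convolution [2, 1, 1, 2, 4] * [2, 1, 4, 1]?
Use y[k] = Σ_i a[i]·b[k-i] at k=4. y[4] = 1×1 + 1×4 + 2×1 + 4×2 = 15

15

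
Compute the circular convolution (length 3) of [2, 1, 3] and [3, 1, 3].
Use y[k] = Σ_j x[j]·h[(k-j) mod 3]. y[0] = 2×3 + 1×3 + 3×1 = 12; y[1] = 2×1 + 1×3 + 3×3 = 14; y[2] = 2×3 + 1×1 + 3×3 = 16. Result: [12, 14, 16]

[12, 14, 16]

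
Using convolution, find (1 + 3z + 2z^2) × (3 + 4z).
Ascending coefficients: a = [1, 3, 2], b = [3, 4]. c[0] = 1×3 = 3; c[1] = 1×4 + 3×3 = 13; c[2] = 3×4 + 2×3 = 18; c[3] = 2×4 = 8. Result coefficients: [3, 13, 18, 8] → 3 + 13z + 18z^2 + 8z^3

3 + 13z + 18z^2 + 8z^3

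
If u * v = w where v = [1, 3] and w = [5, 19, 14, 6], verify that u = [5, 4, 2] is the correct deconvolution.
Forward-compute [5, 4, 2] * [1, 3]: w[0] = 5×1 = 5; w[1] = 5×3 + 4×1 = 19; w[2] = 4×3 + 2×1 = 14; w[3] = 2×3 = 6 → [5, 19, 14, 6]. Matches given w = [5, 19, 14, 6], so verified.

Verified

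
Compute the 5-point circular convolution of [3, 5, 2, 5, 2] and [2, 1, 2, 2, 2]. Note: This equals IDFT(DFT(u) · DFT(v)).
Either evaluate y[k] = Σ_j u[j]·v[(k-j) mod 5] directly, or use IDFT(DFT(u) · DFT(v)). y[0] = 3×2 + 5×2 + 2×2 + 5×2 + 2×1 = 32; y[1] = 3×1 + 5×2 + 2×2 + 5×2 + 2×2 = 31; y[2] = 3×2 + 5×1 + 2×2 + 5×2 + 2×2 = 29; y[3] = 3×2 + 5×2 + 2×1 + 5×2 + 2×2 = 32; y[4] = 3×2 + 5×2 + 2×2 + 5×1 + 2×2 = 29. Result: [32, 31, 29, 32, 29]

[32, 31, 29, 32, 29]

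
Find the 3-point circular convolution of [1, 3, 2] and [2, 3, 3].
Use y[k] = Σ_j u[j]·v[(k-j) mod 3]. y[0] = 1×2 + 3×3 + 2×3 = 17; y[1] = 1×3 + 3×2 + 2×3 = 15; y[2] = 1×3 + 3×3 + 2×2 = 16. Result: [17, 15, 16]

[17, 15, 16]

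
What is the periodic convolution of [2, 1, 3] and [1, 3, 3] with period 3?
Use y[k] = Σ_j u[j]·v[(k-j) mod 3]. y[0] = 2×1 + 1×3 + 3×3 = 14; y[1] = 2×3 + 1×1 + 3×3 = 16; y[2] = 2×3 + 1×3 + 3×1 = 12. Result: [14, 16, 12]

[14, 16, 12]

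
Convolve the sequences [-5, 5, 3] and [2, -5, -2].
y[0] = -5×2 = -10; y[1] = -5×-5 + 5×2 = 35; y[2] = -5×-2 + 5×-5 + 3×2 = -9; y[3] = 5×-2 + 3×-5 = -25; y[4] = 3×-2 = -6

[-10, 35, -9, -25, -6]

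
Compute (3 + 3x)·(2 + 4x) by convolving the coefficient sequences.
Ascending coefficients: a = [3, 3], b = [2, 4]. c[0] = 3×2 = 6; c[1] = 3×4 + 3×2 = 18; c[2] = 3×4 = 12. Result coefficients: [6, 18, 12] → 6 + 18x + 12x^2

6 + 18x + 12x^2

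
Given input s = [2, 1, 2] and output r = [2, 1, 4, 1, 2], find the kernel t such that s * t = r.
Output length 5 = len(s) + len(t) - 1 ⇒ len(t) = 3. Solve t forward using t[k] = (r[k] - Σ_{i≥1} s[i]·t[k-i]) / s[0]: t[0] = r[0] / s[0] = 2 / 2 = 1; t[1] = (r[1] - 1×1) / s[0] = (1 - 1×1) / 2 = 0; t[2] = (r[2] - 1×0 - 2×1) / s[0] = (4 - 1×0 - 2×1) / 2 = 1. So t = [1, 0, 1]. Forward-check [2, 1, 2] * [1, 0, 1]: r[0] = 2×1 = 2; r[1] = 2×0 + 1×1 = 1; r[2] = 2×1 + 1×0 + 2×1 = 4; r[3] = 1×1 + 2×0 = 1; r[4] = 2×1 = 2 → [2, 1, 4, 1, 2] ✓

[1, 0, 1]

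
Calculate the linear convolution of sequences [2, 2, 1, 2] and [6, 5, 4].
y[0] = 2×6 = 12; y[1] = 2×5 + 2×6 = 22; y[2] = 2×4 + 2×5 + 1×6 = 24; y[3] = 2×4 + 1×5 + 2×6 = 25; y[4] = 1×4 + 2×5 = 14; y[5] = 2×4 = 8

[12, 22, 24, 25, 14, 8]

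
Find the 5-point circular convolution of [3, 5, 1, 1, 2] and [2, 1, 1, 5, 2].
Use y[k] = Σ_j s[j]·t[(k-j) mod 5]. y[0] = 3×2 + 5×2 + 1×5 + 1×1 + 2×1 = 24; y[1] = 3×1 + 5×2 + 1×2 + 1×5 + 2×1 = 22; y[2] = 3×1 + 5×1 + 1×2 + 1×2 + 2×5 = 22; y[3] = 3×5 + 5×1 + 1×1 + 1×2 + 2×2 = 27; y[4] = 3×2 + 5×5 + 1×1 + 1×1 + 2×2 = 37. Result: [24, 22, 22, 27, 37]

[24, 22, 22, 27, 37]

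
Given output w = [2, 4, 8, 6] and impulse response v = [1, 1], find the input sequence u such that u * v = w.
Deconvolve w=[2, 4, 8, 6] by v=[1, 1]. Since v[0]=1, solve forward: u[0] = w[0] / 1 = 2; u[1] = (w[1] - 2×1) / 1 = 2; u[2] = (w[2] - 2×1) / 1 = 6. So u = [2, 2, 6]. Check by forward convolution: w[0] = 2×1 = 2; w[1] = 2×1 + 2×1 = 4; w[2] = 2×1 + 6×1 = 8; w[3] = 6×1 = 6

[2, 2, 6]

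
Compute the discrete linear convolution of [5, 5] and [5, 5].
y[0] = 5×5 = 25; y[1] = 5×5 + 5×5 = 50; y[2] = 5×5 = 25

[25, 50, 25]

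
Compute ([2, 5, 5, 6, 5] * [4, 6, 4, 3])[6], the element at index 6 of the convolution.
Use y[k] = Σ_i a[i]·b[k-i] at k=6. y[6] = 6×3 + 5×4 = 38

38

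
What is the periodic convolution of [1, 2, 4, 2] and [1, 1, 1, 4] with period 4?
Use y[k] = Σ_j x[j]·h[(k-j) mod 4]. y[0] = 1×1 + 2×4 + 4×1 + 2×1 = 15; y[1] = 1×1 + 2×1 + 4×4 + 2×1 = 21; y[2] = 1×1 + 2×1 + 4×1 + 2×4 = 15; y[3] = 1×4 + 2×1 + 4×1 + 2×1 = 12. Result: [15, 21, 15, 12]

[15, 21, 15, 12]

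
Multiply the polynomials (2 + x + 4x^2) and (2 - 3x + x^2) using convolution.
Ascending coefficients: a = [2, 1, 4], b = [2, -3, 1]. c[0] = 2×2 = 4; c[1] = 2×-3 + 1×2 = -4; c[2] = 2×1 + 1×-3 + 4×2 = 7; c[3] = 1×1 + 4×-3 = -11; c[4] = 4×1 = 4. Result coefficients: [4, -4, 7, -11, 4] → 4 - 4x + 7x^2 - 11x^3 + 4x^4

4 - 4x + 7x^2 - 11x^3 + 4x^4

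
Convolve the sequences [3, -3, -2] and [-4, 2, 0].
y[0] = 3×-4 = -12; y[1] = 3×2 + -3×-4 = 18; y[2] = 3×0 + -3×2 + -2×-4 = 2; y[3] = -3×0 + -2×2 = -4; y[4] = -2×0 = 0

[-12, 18, 2, -4, 0]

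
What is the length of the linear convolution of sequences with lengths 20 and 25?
Linear/full convolution length: m + n - 1 = 20 + 25 - 1 = 44

44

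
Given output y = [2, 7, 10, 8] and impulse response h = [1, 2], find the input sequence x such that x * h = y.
Deconvolve y=[2, 7, 10, 8] by h=[1, 2]. Since h[0]=1, solve forward: x[0] = y[0] / 1 = 2; x[1] = (y[1] - 2×2) / 1 = 3; x[2] = (y[2] - 3×2) / 1 = 4. So x = [2, 3, 4]. Check by forward convolution: y[0] = 2×1 = 2; y[1] = 2×2 + 3×1 = 7; y[2] = 3×2 + 4×1 = 10; y[3] = 4×2 = 8

[2, 3, 4]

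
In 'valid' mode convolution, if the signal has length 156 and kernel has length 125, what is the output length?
'Valid' mode counts only positions where the kernel fully overlaps the signal: m - n + 1 = 156 - 125 + 1 = 32

32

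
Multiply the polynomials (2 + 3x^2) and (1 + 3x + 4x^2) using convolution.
Ascending coefficients: a = [2, 0, 3], b = [1, 3, 4]. c[0] = 2×1 = 2; c[1] = 2×3 + 0×1 = 6; c[2] = 2×4 + 0×3 + 3×1 = 11; c[3] = 0×4 + 3×3 = 9; c[4] = 3×4 = 12. Result coefficients: [2, 6, 11, 9, 12] → 2 + 6x + 11x^2 + 9x^3 + 12x^4

2 + 6x + 11x^2 + 9x^3 + 12x^4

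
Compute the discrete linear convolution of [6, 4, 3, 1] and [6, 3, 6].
y[0] = 6×6 = 36; y[1] = 6×3 + 4×6 = 42; y[2] = 6×6 + 4×3 + 3×6 = 66; y[3] = 4×6 + 3×3 + 1×6 = 39; y[4] = 3×6 + 1×3 = 21; y[5] = 1×6 = 6

[36, 42, 66, 39, 21, 6]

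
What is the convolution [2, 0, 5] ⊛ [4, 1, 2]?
y[0] = 2×4 = 8; y[1] = 2×1 + 0×4 = 2; y[2] = 2×2 + 0×1 + 5×4 = 24; y[3] = 0×2 + 5×1 = 5; y[4] = 5×2 = 10

[8, 2, 24, 5, 10]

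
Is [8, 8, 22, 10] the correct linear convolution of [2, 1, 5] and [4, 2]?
Recompute linear convolution of [2, 1, 5] and [4, 2]: y[0] = 2×4 = 8; y[1] = 2×2 + 1×4 = 8; y[2] = 1×2 + 5×4 = 22; y[3] = 5×2 = 10 → [8, 8, 22, 10]. Given [8, 8, 22, 10] matches, so answer: Yes

Yes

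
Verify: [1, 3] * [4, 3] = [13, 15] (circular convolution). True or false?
Recompute circular convolution of [1, 3] and [4, 3]: y[0] = 1×4 + 3×3 = 13; y[1] = 1×3 + 3×4 = 15 → [13, 15]. Given [13, 15] matches, so answer: Yes

Yes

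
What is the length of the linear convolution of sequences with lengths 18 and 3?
Linear/full convolution length: m + n - 1 = 18 + 3 - 1 = 20

20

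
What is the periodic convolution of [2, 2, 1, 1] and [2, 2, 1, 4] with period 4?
Use y[k] = Σ_j a[j]·b[(k-j) mod 4]. y[0] = 2×2 + 2×4 + 1×1 + 1×2 = 15; y[1] = 2×2 + 2×2 + 1×4 + 1×1 = 13; y[2] = 2×1 + 2×2 + 1×2 + 1×4 = 12; y[3] = 2×4 + 2×1 + 1×2 + 1×2 = 14. Result: [15, 13, 12, 14]

[15, 13, 12, 14]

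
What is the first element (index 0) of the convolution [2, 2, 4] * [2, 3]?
Use y[k] = Σ_i a[i]·b[k-i] at k=0. y[0] = 2×2 = 4

4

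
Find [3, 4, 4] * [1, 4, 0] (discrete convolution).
y[0] = 3×1 = 3; y[1] = 3×4 + 4×1 = 16; y[2] = 3×0 + 4×4 + 4×1 = 20; y[3] = 4×0 + 4×4 = 16; y[4] = 4×0 = 0

[3, 16, 20, 16, 0]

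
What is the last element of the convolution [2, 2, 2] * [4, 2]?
Use y[k] = Σ_i a[i]·b[k-i] at k=3. y[3] = 2×2 = 4

4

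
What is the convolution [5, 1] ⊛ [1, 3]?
y[0] = 5×1 = 5; y[1] = 5×3 + 1×1 = 16; y[2] = 1×3 = 3

[5, 16, 3]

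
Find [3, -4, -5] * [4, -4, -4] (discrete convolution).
y[0] = 3×4 = 12; y[1] = 3×-4 + -4×4 = -28; y[2] = 3×-4 + -4×-4 + -5×4 = -16; y[3] = -4×-4 + -5×-4 = 36; y[4] = -5×-4 = 20

[12, -28, -16, 36, 20]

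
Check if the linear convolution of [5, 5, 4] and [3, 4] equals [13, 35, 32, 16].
Recompute linear convolution of [5, 5, 4] and [3, 4]: y[0] = 5×3 = 15; y[1] = 5×4 + 5×3 = 35; y[2] = 5×4 + 4×3 = 32; y[3] = 4×4 = 16 → [15, 35, 32, 16]. Compare to given [13, 35, 32, 16]: they differ at index 0: given 13, correct 15, so answer: No

No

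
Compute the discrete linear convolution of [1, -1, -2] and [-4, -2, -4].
y[0] = 1×-4 = -4; y[1] = 1×-2 + -1×-4 = 2; y[2] = 1×-4 + -1×-2 + -2×-4 = 6; y[3] = -1×-4 + -2×-2 = 8; y[4] = -2×-4 = 8

[-4, 2, 6, 8, 8]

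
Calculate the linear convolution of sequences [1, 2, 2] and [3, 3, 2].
y[0] = 1×3 = 3; y[1] = 1×3 + 2×3 = 9; y[2] = 1×2 + 2×3 + 2×3 = 14; y[3] = 2×2 + 2×3 = 10; y[4] = 2×2 = 4

[3, 9, 14, 10, 4]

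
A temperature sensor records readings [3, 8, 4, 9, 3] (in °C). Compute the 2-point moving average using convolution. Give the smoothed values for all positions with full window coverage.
2-point moving average kernel = [1, 1]. Apply in 'valid' mode (full window coverage): avg[0] = (3 + 8) / 2 = 5.5; avg[1] = (8 + 4) / 2 = 6.0; avg[2] = (4 + 9) / 2 = 6.5; avg[3] = (9 + 3) / 2 = 6.0. Smoothed values: [5.5, 6.0, 6.5, 6.0]

[5.5, 6.0, 6.5, 6.0]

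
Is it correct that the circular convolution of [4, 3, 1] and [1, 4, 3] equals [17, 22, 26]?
Recompute circular convolution of [4, 3, 1] and [1, 4, 3]: y[0] = 4×1 + 3×3 + 1×4 = 17; y[1] = 4×4 + 3×1 + 1×3 = 22; y[2] = 4×3 + 3×4 + 1×1 = 25 → [17, 22, 25]. Compare to given [17, 22, 26]: they differ at index 2: given 26, correct 25, so answer: No

No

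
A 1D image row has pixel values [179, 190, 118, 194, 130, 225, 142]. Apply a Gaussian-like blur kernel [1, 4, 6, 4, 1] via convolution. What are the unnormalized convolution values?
Convolve image row [179, 190, 118, 194, 130, 225, 142] with kernel [1, 4, 6, 4, 1]: y[0] = 179×1 = 179; y[1] = 179×4 + 190×1 = 906; y[2] = 179×6 + 190×4 + 118×1 = 1952; y[3] = 179×4 + 190×6 + 118×4 + 194×1 = 2522; y[4] = 179×1 + 190×4 + 118×6 + 194×4 + 130×1 = 2553; y[5] = 190×1 + 118×4 + 194×6 + 130×4 + 225×1 = 2571; y[6] = 118×1 + 194×4 + 130×6 + 225×4 + 142×1 = 2716; y[7] = 194×1 + 130×4 + 225×6 + 142×4 = 2632; y[8] = 130×1 + 225×4 + 142×6 = 1882; y[9] = 225×1 + 142×4 = 793; y[10] = 142×1 = 142 → [179, 906, 1952, 2522, 2553, 2571, 2716, 2632, 1882, 793, 142]. Normalization factor = sum(kernel) = 16.

[179, 906, 1952, 2522, 2553, 2571, 2716, 2632, 1882, 793, 142]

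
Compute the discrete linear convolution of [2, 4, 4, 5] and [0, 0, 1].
y[0] = 2×0 = 0; y[1] = 2×0 + 4×0 = 0; y[2] = 2×1 + 4×0 + 4×0 = 2; y[3] = 4×1 + 4×0 + 5×0 = 4; y[4] = 4×1 + 5×0 = 4; y[5] = 5×1 = 5

[0, 0, 2, 4, 4, 5]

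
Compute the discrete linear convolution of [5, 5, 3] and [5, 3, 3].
y[0] = 5×5 = 25; y[1] = 5×3 + 5×5 = 40; y[2] = 5×3 + 5×3 + 3×5 = 45; y[3] = 5×3 + 3×3 = 24; y[4] = 3×3 = 9

[25, 40, 45, 24, 9]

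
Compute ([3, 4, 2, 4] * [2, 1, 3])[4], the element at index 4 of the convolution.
Use y[k] = Σ_i a[i]·b[k-i] at k=4. y[4] = 2×3 + 4×1 = 10

10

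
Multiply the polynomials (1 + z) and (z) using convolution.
Ascending coefficients: a = [1, 1], b = [0, 1]. c[0] = 1×0 = 0; c[1] = 1×1 + 1×0 = 1; c[2] = 1×1 = 1. Result coefficients: [0, 1, 1] → z + z^2

z + z^2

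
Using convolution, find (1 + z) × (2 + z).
Ascending coefficients: a = [1, 1], b = [2, 1]. c[0] = 1×2 = 2; c[1] = 1×1 + 1×2 = 3; c[2] = 1×1 = 1. Result coefficients: [2, 3, 1] → 2 + 3z + z^2

2 + 3z + z^2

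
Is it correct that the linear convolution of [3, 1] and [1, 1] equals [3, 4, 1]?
Recompute linear convolution of [3, 1] and [1, 1]: y[0] = 3×1 = 3; y[1] = 3×1 + 1×1 = 4; y[2] = 1×1 = 1 → [3, 4, 1]. Given [3, 4, 1] matches, so answer: Yes

Yes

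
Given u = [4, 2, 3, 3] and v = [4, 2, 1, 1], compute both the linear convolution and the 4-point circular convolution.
Linear: y_lin[0] = 4×4 = 16; y_lin[1] = 4×2 + 2×4 = 16; y_lin[2] = 4×1 + 2×2 + 3×4 = 20; y_lin[3] = 4×1 + 2×1 + 3×2 + 3×4 = 24; y_lin[4] = 2×1 + 3×1 + 3×2 = 11; y_lin[5] = 3×1 + 3×1 = 6; y_lin[6] = 3×1 = 3 → [16, 16, 20, 24, 11, 6, 3]. Circular (length 4): y[0] = 4×4 + 2×1 + 3×1 + 3×2 = 27; y[1] = 4×2 + 2×4 + 3×1 + 3×1 = 22; y[2] = 4×1 + 2×2 + 3×4 + 3×1 = 23; y[3] = 4×1 + 2×1 + 3×2 + 3×4 = 24 → [27, 22, 23, 24]

Linear: [16, 16, 20, 24, 11, 6, 3], Circular: [27, 22, 23, 24]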